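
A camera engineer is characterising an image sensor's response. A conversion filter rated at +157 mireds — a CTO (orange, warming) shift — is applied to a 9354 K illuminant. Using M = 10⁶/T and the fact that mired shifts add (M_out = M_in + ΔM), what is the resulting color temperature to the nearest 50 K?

M_in = 10⁶/9354 = 106.91 mireds.
M_out = 106.91 + (+157) = 263.91 mireds.
T_out = 10⁶/263.91 = 3789.2 K → 3800 K.

3800 K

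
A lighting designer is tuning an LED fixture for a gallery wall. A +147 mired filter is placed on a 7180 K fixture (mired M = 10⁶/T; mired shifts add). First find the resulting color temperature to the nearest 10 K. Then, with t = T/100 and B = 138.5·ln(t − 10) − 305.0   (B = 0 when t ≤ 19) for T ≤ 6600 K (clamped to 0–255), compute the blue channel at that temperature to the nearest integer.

M_in = 10⁶/7180 = 139.28; M_out = 139.28 + (+147) = 286.28.
T_out = 10⁶/286.28 = 3493.1 K → 3490 K; t = 34.9.
B = 138.5·ln(34.9 − 10) − 305.0 = 138.5·ln 24.9 − 305.0 = 138.5·3.2149 − 305.0 = 140.259.
Rounded: 140.

140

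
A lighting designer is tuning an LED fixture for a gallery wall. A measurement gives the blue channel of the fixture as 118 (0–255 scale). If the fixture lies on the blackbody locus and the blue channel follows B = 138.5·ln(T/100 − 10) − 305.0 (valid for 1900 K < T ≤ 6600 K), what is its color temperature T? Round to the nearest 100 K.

ln(t − 10) = (118 + 305.0) / 138.5 = 3.0542.
t − 10 = e^3.0542 = 21.203, so t = 31.203.
T = 100·t = 3120 K → 3100 K to the nearest 100 K.

3100 K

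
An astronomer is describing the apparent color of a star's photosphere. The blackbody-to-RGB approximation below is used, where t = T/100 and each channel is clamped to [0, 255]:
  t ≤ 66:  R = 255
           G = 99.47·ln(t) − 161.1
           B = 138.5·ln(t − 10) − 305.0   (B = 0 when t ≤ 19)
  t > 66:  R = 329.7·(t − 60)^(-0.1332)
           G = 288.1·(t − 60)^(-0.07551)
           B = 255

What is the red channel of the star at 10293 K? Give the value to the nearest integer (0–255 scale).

200

t = 10293/100 = 102.93; the t > 66 branch applies.
R = 329.7·(102.93 − 60)^(-0.1332) = 329.7·42.93^(-0.1332) = 329.7·0.60606 = 199.818.
Rounded: 200.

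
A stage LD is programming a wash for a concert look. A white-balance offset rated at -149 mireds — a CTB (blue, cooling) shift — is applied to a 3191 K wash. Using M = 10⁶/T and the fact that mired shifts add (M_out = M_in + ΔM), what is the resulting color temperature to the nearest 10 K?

M_in = 10⁶/3191 = 313.38 mireds.
M_out = 313.38 + (-149) = 164.38 mireds.
T_out = 10⁶/164.38 = 6083.4 K → 6080 K.

6080 K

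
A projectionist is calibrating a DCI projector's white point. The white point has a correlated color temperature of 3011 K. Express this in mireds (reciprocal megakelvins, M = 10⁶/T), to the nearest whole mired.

M = 10⁶ / 3011 = 332.116 → 332 mireds.

332 mireds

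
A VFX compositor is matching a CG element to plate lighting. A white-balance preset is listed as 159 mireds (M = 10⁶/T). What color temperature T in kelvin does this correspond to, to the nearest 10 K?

T = 10⁶ / 159 = 6289.31 K → 6290 K.

6290 K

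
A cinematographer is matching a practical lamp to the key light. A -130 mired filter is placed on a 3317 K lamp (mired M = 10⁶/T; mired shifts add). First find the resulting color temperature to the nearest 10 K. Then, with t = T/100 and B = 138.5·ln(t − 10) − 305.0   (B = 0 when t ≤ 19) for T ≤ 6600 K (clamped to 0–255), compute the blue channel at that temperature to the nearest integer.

M_in = 10⁶/3317 = 301.48; M_out = 301.48 + (-130) = 171.48.
T_out = 10⁶/171.48 = 5831.7 K → 5830 K; t = 58.3.
B = 138.5·ln(58.3 − 10) − 305.0 = 138.5·ln 48.3 − 305.0 = 138.5·3.8774 − 305.0 = 232.024.
Rounded: 232.

232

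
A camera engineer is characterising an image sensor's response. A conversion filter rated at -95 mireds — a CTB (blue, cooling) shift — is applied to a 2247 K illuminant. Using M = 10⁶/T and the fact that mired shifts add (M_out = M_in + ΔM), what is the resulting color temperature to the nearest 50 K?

2850 K

M_in = 10⁶/2247 = 445.04 mireds.
M_out = 445.04 + (-95) = 350.04 mireds.
T_out = 10⁶/350.04 = 2856.8 K → 2850 K.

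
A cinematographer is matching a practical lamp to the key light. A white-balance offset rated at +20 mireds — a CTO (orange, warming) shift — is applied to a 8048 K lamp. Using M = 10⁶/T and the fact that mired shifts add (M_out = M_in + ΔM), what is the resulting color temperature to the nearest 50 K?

M_in = 10⁶/8048 = 124.25 mireds.
M_out = 124.25 + (+20) = 144.25 mireds.
T_out = 10⁶/144.25 = 6932.2 K → 6950 K.

6950 K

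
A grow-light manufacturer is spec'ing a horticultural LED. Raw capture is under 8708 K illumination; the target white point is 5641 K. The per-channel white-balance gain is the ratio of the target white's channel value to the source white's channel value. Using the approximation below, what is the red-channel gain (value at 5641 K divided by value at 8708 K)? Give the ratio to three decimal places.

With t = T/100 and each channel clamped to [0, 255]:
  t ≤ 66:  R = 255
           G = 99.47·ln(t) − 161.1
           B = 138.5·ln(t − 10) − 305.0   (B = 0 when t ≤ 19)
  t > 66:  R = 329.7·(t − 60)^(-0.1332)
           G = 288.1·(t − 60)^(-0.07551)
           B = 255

At 8708 K (t = 87.08):
  R = 329.7·(87.08 − 60)^(-0.1332) = 329.7·27.08^(-0.1332) = 329.7·0.64442 = 212.466.
At 5641 K (t = 56.41):
  R = 255 by definition for t ≤ 66.
Gain = 255.000 / 212.466 = 1.2002 → 1.200.

1.200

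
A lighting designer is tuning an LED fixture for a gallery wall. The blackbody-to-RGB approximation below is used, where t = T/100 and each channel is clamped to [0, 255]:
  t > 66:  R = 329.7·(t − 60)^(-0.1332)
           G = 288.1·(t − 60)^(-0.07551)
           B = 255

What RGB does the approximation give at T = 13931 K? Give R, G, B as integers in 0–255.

t = 13931/100 = 139.31; the t > 66 branch applies.
R = 329.7·(139.31 − 60)^(-0.1332) = 329.7·79.31^(-0.1332) = 329.7·0.55848 = 184.132.
G = 288.1·(139.31 − 60)^(-0.07551) = 288.1·79.31^(-0.07551) = 288.1·0.71876 = 207.074.
B = 255 by definition for t > 66.
Rounded: (184, 207, 255).

R=184, G=207, B=255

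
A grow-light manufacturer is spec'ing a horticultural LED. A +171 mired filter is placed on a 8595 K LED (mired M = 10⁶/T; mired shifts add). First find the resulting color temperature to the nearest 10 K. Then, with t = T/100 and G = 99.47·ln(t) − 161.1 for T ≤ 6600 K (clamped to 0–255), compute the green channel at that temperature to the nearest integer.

M_in = 10⁶/8595 = 116.35; M_out = 116.35 + (+171) = 287.35.
T_out = 10⁶/287.35 = 3480.1 K → 3480 K; t = 34.8.
G = 99.47·ln 34.8 − 161.1 = 99.47·3.5496 − 161.1 = 191.980.
Rounded: 192.

192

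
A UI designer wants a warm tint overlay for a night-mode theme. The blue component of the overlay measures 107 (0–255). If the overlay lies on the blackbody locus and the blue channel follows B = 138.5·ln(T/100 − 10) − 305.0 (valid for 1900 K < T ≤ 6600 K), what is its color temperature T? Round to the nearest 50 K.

ln(t − 10) = (107 + 305.0) / 138.5 = 2.9747.
t − 10 = e^2.9747 = 19.584, so t = 29.584.
T = 100·t = 2958 K → 2950 K to the nearest 50 K.

2950 K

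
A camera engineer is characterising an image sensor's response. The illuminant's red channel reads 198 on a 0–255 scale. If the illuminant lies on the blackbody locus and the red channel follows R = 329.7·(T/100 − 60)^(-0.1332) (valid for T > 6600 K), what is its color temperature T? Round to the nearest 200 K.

(t − 60)^(-0.1332) = 198/329.7 = 0.60055.
t − 60 = 0.60055^(1/-0.1332) = 0.60055^(-7.508) = 45.980, so t = 105.980.
T = 100·t = 10598 K → 10600 K to the nearest 200 K.

10600 K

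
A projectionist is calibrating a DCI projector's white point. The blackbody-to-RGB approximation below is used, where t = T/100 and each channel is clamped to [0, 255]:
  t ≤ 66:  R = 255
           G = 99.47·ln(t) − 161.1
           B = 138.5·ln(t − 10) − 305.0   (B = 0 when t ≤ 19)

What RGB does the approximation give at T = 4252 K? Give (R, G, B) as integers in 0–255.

(255, 212, 177)

t = 4252/100 = 42.52; the t ≤ 66 branch applies.
R = 255 by definition for t ≤ 66.
G = 99.47·ln 42.52 − 161.1 = 99.47·3.7500 − 161.1 = 211.910.
B = 138.5·ln(42.52 − 10) − 305.0 = 138.5·ln 32.52 − 305.0 = 138.5·3.4819 − 305.0 = 177.237.
Rounded: (255, 212, 177).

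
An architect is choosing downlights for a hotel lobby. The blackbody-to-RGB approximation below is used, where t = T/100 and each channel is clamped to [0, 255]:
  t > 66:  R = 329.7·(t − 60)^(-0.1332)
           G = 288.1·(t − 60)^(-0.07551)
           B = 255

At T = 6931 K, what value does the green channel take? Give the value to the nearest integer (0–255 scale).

t = 6931/100 = 69.31; the t > 66 branch applies.
G = 288.1·(69.31 − 60)^(-0.07551) = 288.1·9.31^(-0.07551) = 288.1·0.84496 = 243.432.
Rounded: 243.

243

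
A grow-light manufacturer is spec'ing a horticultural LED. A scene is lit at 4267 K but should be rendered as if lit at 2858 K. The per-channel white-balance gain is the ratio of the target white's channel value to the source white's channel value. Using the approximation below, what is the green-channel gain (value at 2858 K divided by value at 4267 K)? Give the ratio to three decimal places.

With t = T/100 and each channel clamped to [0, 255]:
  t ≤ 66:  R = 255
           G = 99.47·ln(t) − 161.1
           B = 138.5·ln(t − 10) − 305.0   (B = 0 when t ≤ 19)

0.812

At 4267 K (t = 42.67):
  G = 99.47·ln 42.67 − 161.1 = 99.47·3.7535 − 161.1 = 212.260.
At 2858 K (t = 28.58):
  G = 99.47·ln 28.58 − 161.1 = 99.47·3.3527 − 161.1 = 172.394.
Gain = 172.394 / 212.260 = 0.8122 → 0.812.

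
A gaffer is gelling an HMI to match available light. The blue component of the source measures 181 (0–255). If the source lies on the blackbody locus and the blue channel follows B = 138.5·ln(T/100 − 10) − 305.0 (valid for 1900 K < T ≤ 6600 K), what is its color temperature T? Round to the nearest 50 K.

ln(t − 10) = (181 + 305.0) / 138.5 = 3.5090.
t − 10 = e^3.5090 = 33.416, so t = 43.416.
T = 100·t = 4342 K → 4350 K to the nearest 50 K.

4350 K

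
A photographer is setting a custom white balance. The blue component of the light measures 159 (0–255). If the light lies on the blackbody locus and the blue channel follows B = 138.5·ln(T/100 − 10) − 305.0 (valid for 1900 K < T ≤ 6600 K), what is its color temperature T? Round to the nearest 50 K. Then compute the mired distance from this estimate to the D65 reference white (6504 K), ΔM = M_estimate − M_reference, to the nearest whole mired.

ln(t − 10) = (159 + 305.0) / 138.5 = 3.3502.
t − 10 = e^3.3502 = 28.508, so t = 38.508.
T = 100·t = 3851 K → 3850 K to the nearest 50 K.
M_estimate = 10⁶/3850 = 259.74; M_reference = 10⁶/6504 = 153.75.
ΔM = 259.74 − 153.75 = 105.99 → +106 mireds.

+106 mireds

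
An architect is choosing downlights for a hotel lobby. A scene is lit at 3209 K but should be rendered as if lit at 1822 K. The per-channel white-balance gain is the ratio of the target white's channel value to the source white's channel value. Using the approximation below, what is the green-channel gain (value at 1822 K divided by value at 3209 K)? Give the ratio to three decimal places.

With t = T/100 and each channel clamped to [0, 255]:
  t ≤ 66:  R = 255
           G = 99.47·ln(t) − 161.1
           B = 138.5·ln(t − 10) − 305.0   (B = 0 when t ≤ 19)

0.694

At 3209 K (t = 32.09):
  G = 99.47·ln 32.09 − 161.1 = 99.47·3.4685 − 161.1 = 183.916.
At 1822 K (t = 18.22):
  G = 99.47·ln 18.22 − 161.1 = 99.47·2.9025 − 161.1 = 127.614.
Gain = 127.614 / 183.916 = 0.6939 → 0.694.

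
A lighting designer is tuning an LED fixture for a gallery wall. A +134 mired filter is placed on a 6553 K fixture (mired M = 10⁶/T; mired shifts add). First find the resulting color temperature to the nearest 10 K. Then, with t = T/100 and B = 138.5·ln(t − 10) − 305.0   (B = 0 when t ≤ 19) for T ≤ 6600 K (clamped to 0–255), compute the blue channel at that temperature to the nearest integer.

M_in = 10⁶/6553 = 152.60; M_out = 152.60 + (+134) = 286.60.
T_out = 10⁶/286.60 = 3489.2 K → 3490 K; t = 34.9.
B = 138.5·ln(34.9 − 10) − 305.0 = 138.5·ln 24.9 − 305.0 = 138.5·3.2149 − 305.0 = 140.259.
Rounded: 140.

140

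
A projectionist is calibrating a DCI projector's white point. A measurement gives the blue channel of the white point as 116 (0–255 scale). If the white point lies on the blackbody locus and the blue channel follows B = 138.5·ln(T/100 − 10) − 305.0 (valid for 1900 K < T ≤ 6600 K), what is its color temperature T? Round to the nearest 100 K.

3100 K

ln(t − 10) = (116 + 305.0) / 138.5 = 3.0397.
t − 10 = e^3.0397 = 20.899, so t = 30.899.
T = 100·t = 3090 K → 3100 K to the nearest 100 K.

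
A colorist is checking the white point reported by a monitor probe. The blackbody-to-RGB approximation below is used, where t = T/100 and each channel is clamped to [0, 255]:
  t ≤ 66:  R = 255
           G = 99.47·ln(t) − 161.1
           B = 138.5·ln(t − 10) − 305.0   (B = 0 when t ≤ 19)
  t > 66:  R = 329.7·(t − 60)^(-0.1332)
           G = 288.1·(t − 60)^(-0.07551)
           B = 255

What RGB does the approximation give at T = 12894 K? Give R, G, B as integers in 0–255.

R=188, G=209, B=255

t = 12894/100 = 128.94; the t > 66 branch applies.
R = 329.7·(128.94 − 60)^(-0.1332) = 329.7·68.94^(-0.1332) = 329.7·0.56900 = 187.601.
G = 288.1·(128.94 − 60)^(-0.07551) = 288.1·68.94^(-0.07551) = 288.1·0.72640 = 209.276.
B = 255 by definition for t > 66.
Rounded: (188, 209, 255).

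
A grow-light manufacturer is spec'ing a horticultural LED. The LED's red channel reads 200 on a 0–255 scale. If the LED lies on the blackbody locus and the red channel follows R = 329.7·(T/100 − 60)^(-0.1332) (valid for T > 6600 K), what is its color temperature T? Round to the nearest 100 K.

(t − 60)^(-0.1332) = 200/329.7 = 0.60661.
t − 60 = 0.60661^(1/-0.1332) = 0.60661^(-7.508) = 42.638, so t = 102.638.
T = 100·t = 10264 K → 10300 K to the nearest 100 K.

10300 K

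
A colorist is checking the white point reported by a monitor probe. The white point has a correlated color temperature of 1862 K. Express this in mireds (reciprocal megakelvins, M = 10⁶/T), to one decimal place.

537.1 mireds

M = 10⁶ / 1862 = 537.057 → 537.1 mireds.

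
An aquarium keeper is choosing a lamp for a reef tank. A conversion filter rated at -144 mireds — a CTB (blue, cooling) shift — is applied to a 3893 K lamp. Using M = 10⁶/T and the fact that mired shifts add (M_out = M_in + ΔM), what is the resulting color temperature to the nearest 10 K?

M_in = 10⁶/3893 = 256.87 mireds.
M_out = 256.87 + (-144) = 112.87 mireds.
T_out = 10⁶/112.87 = 8859.6 K → 8860 K.

8860 K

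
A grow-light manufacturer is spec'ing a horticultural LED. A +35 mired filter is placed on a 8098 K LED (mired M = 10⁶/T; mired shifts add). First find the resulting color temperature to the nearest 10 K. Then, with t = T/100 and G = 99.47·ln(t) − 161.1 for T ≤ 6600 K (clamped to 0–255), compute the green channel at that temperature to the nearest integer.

251

M_in = 10⁶/8098 = 123.49; M_out = 123.49 + (+35) = 158.49.
T_out = 10⁶/158.49 = 6309.7 K → 6310 K; t = 63.1.
G = 99.47·ln 63.1 − 161.1 = 99.47·4.1447 − 161.1 = 251.175.
Rounded: 251.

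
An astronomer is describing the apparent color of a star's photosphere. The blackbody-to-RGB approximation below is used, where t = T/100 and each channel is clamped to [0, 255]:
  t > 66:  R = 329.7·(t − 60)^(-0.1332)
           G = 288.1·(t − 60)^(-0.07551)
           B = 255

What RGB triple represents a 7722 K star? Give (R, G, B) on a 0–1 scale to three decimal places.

(0.885, 0.911, 1.000)

t = 7722/100 = 77.22; the t > 66 branch applies.
R = 329.7·(77.22 − 60)^(-0.1332) = 329.7·17.22^(-0.1332) = 329.7·0.68448 = 225.673.
G = 288.1·(77.22 − 60)^(-0.07551) = 288.1·17.22^(-0.07551) = 288.1·0.80662 = 232.386.
B = 255 by definition for t > 66.
Dividing each by 255: (0.8850, 0.9113, 1.0000) → (0.885, 0.911, 1.000).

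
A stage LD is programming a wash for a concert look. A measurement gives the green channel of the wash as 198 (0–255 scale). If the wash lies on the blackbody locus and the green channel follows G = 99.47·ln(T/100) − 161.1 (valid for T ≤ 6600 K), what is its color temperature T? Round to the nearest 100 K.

3700 K

ln t = (198 + 161.1) / 99.47 = 3.6101.
t = e^3.6101 = 36.971.
T = 100·t = 3697 K → 3700 K to the nearest 100 K.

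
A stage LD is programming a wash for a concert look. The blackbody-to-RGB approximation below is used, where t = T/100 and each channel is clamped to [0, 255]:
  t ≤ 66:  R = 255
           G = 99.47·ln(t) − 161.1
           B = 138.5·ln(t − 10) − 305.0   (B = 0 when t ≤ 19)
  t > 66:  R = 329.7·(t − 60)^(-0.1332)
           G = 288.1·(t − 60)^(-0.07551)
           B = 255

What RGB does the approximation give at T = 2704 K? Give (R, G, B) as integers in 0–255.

t = 2704/100 = 27.04; the t ≤ 66 branch applies.
R = 255 by definition for t ≤ 66.
G = 99.47·ln 27.04 − 161.1 = 99.47·3.2973 − 161.1 = 166.884.
B = 138.5·ln(27.04 − 10) − 305.0 = 138.5·ln 17.04 − 305.0 = 138.5·2.8356 − 305.0 = 87.726.
Rounded: (255, 167, 88).

(255, 167, 88)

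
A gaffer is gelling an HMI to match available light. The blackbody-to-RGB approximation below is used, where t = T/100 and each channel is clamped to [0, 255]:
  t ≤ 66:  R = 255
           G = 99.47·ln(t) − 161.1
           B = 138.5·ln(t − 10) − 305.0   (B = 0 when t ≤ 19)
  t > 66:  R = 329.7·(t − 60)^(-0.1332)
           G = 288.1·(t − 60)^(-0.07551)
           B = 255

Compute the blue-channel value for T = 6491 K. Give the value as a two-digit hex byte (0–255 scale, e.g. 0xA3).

0xFA

t = 6491/100 = 64.91; the t ≤ 66 branch applies.
B = 138.5·ln(64.91 − 10) − 305.0 = 138.5·ln 54.91 − 305.0 = 138.5·4.0057 − 305.0 = 249.789.
Rounded: 250; in hex, 0xFA.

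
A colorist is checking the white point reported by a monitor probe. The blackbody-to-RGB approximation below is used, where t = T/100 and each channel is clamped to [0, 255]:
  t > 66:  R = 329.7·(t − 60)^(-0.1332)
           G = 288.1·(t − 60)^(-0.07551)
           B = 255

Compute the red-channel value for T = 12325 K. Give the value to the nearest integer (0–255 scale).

190

t = 12325/100 = 123.25; the t > 66 branch applies.
R = 329.7·(123.25 − 60)^(-0.1332) = 329.7·63.25^(-0.1332) = 329.7·0.57557 = 189.766.
Rounded: 190.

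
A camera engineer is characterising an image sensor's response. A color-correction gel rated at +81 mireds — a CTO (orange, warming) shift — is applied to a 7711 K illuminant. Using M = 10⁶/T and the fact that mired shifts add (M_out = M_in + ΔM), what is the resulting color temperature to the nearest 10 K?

M_in = 10⁶/7711 = 129.68 mireds.
M_out = 129.68 + (+81) = 210.68 mireds.
T_out = 10⁶/210.68 = 4746.4 K → 4750 K.

4750 K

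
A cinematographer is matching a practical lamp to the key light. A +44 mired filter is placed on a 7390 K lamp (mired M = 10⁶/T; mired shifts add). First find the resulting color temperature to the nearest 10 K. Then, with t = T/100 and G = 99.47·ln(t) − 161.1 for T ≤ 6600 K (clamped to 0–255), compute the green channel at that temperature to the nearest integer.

M_in = 10⁶/7390 = 135.32; M_out = 135.32 + (+44) = 179.32.
T_out = 10⁶/179.32 = 5576.7 K → 5580 K; t = 55.8.
G = 99.47·ln 55.8 − 161.1 = 99.47·4.0218 − 161.1 = 238.946.
Rounded: 239.

239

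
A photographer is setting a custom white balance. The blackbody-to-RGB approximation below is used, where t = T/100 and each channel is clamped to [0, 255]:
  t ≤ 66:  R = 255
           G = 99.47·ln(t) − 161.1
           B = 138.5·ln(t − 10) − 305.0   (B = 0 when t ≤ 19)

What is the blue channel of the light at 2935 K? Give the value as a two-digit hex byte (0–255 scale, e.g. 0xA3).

t = 2935/100 = 29.35; the t ≤ 66 branch applies.
B = 138.5·ln(29.35 − 10) − 305.0 = 138.5·ln 19.35 − 305.0 = 138.5·2.9627 − 305.0 = 105.333.
Rounded: 105; in hex, 0x69.

0x69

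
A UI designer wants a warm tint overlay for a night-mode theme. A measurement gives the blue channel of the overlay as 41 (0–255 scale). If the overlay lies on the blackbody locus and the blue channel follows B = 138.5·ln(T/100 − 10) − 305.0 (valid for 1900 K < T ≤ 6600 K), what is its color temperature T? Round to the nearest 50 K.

ln(t − 10) = (41 + 305.0) / 138.5 = 2.4982.
t − 10 = e^2.4982 = 12.161, so t = 22.161.
T = 100·t = 2216 K → 2200 K to the nearest 50 K.

2200 K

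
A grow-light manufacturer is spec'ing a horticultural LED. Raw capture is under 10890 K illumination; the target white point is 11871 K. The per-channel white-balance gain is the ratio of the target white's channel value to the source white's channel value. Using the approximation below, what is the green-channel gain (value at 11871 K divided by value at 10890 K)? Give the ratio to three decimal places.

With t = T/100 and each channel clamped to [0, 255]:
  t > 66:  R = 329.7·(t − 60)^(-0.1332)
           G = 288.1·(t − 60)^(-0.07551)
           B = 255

0.986

At 10890 K (t = 108.9):
  G = 288.1·(108.9 − 60)^(-0.07551) = 288.1·48.9^(-0.07551) = 288.1·0.74549 = 214.775.
At 11871 K (t = 118.71):
  G = 288.1·(118.71 − 60)^(-0.07551) = 288.1·58.71^(-0.07551) = 288.1·0.73527 = 211.830.
Gain = 211.830 / 214.775 = 0.9863 → 0.986.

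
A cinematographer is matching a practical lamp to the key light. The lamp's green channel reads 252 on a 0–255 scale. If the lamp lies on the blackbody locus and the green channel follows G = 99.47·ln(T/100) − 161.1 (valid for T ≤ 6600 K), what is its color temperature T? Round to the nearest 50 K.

6350 K

ln t = (252 + 161.1) / 99.47 = 4.1530.
t = e^4.1530 = 63.625.
T = 100·t = 6363 K → 6350 K to the nearest 50 K.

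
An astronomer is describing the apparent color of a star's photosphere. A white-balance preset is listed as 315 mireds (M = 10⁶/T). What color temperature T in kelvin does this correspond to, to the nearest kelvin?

T = 10⁶ / 315 = 3174.60 K → 3175 K.

3175 K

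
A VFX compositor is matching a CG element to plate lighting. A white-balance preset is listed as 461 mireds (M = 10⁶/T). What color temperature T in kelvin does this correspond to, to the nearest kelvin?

2169 K

T = 10⁶ / 461 = 2169.20 K → 2169 K.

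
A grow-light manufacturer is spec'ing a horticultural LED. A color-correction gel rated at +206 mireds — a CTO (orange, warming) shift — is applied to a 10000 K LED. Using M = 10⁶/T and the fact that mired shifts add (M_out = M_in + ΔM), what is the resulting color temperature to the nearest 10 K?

3270 K

M_in = 10⁶/10000 = 100.00 mireds.
M_out = 100.00 + (+206) = 306.00 mireds.
T_out = 10⁶/306.00 = 3268.0 K → 3270 K.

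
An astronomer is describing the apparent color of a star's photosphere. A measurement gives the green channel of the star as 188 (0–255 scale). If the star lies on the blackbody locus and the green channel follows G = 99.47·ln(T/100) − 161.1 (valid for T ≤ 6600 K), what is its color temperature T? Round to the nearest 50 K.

3350 K

ln t = (188 + 161.1) / 99.47 = 3.5096.
t = e^3.5096 = 33.435.
T = 100·t = 3343 K → 3350 K to the nearest 50 K.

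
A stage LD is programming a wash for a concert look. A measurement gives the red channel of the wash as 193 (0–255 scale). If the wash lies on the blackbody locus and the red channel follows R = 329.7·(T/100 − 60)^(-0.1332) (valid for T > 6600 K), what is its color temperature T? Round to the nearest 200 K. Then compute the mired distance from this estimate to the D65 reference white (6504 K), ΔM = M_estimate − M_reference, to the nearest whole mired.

-68 mireds

(t − 60)^(-0.1332) = 193/329.7 = 0.58538.
t − 60 = 0.58538^(1/-0.1332) = 0.58538^(-7.508) = 55.713, so t = 115.713.
T = 100·t = 11571 K → 11600 K to the nearest 200 K.
M_estimate = 10⁶/11600 = 86.21; M_reference = 10⁶/6504 = 153.75.
ΔM = 86.21 − 153.75 = -67.54 → -68 mireds.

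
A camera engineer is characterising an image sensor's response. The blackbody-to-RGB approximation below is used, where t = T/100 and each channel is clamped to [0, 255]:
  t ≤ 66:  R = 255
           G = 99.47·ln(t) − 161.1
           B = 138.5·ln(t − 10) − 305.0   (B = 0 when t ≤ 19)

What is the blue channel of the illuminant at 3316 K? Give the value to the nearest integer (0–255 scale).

t = 3316/100 = 33.16; the t ≤ 66 branch applies.
B = 138.5·ln(33.16 − 10) − 305.0 = 138.5·ln 23.16 − 305.0 = 138.5·3.1424 − 305.0 = 130.226.
Rounded: 130.

130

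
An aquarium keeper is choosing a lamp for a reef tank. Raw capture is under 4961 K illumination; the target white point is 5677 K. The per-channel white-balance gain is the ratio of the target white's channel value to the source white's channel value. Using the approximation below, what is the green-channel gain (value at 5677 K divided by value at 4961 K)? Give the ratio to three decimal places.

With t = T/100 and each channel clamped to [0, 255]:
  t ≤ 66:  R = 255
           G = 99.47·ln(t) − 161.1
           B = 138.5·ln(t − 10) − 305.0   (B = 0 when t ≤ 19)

1.059

At 4961 K (t = 49.61):
  G = 99.47·ln 49.61 − 161.1 = 99.47·3.9042 − 161.1 = 227.250.
At 5677 K (t = 56.77):
  G = 99.47·ln 56.77 − 161.1 = 99.47·4.0390 − 161.1 = 240.660.
Gain = 240.660 / 227.250 = 1.0590 → 1.059.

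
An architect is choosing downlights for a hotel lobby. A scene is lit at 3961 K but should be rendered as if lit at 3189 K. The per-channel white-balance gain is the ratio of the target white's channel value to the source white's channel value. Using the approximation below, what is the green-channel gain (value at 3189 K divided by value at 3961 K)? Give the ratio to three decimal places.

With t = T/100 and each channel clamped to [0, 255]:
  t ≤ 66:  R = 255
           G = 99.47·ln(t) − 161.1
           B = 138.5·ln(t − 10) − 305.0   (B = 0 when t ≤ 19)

0.895

At 3961 K (t = 39.61):
  G = 99.47·ln 39.61 − 161.1 = 99.47·3.6791 − 161.1 = 204.858.
At 3189 K (t = 31.89):
  G = 99.47·ln 31.89 − 161.1 = 99.47·3.4623 − 161.1 = 183.294.
Gain = 183.294 / 204.858 = 0.8947 → 0.895.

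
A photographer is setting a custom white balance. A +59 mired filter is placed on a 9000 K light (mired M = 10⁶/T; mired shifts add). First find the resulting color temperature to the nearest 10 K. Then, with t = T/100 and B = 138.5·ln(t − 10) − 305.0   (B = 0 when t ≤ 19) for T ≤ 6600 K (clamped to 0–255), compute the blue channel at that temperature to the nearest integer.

M_in = 10⁶/9000 = 111.11; M_out = 111.11 + (+59) = 170.11.
T_out = 10⁶/170.11 = 5878.5 K → 5880 K; t = 58.8.
B = 138.5·ln(58.8 − 10) − 305.0 = 138.5·ln 48.8 − 305.0 = 138.5·3.8877 − 305.0 = 233.451.
Rounded: 233.

233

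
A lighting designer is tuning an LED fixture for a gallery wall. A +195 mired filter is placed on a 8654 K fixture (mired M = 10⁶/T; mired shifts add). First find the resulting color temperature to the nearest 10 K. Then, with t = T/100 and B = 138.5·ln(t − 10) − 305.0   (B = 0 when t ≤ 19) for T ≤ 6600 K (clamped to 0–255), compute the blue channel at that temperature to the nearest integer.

124

M_in = 10⁶/8654 = 115.55; M_out = 115.55 + (+195) = 310.55.
T_out = 10⁶/310.55 = 3220.1 K → 3220 K; t = 32.2.
B = 138.5·ln(32.2 − 10) − 305.0 = 138.5·ln 22.2 − 305.0 = 138.5·3.1001 − 305.0 = 124.363.
Rounded: 124.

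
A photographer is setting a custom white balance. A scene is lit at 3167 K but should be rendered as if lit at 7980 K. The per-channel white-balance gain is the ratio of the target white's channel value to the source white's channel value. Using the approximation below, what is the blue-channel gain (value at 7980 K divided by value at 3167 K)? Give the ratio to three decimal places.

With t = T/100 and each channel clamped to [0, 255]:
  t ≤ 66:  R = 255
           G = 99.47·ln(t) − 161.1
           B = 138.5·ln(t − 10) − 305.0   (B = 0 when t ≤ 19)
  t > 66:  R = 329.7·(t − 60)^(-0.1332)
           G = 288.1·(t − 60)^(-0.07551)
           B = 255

2.107

At 3167 K (t = 31.67):
  B = 138.5·ln(31.67 − 10) − 305.0 = 138.5·ln 21.67 − 305.0 = 138.5·3.0759 − 305.0 = 121.016.
At 7980 K (t = 79.8):
  B = 255 by definition for t > 66.
Gain = 255.000 / 121.016 = 2.1072 → 2.107.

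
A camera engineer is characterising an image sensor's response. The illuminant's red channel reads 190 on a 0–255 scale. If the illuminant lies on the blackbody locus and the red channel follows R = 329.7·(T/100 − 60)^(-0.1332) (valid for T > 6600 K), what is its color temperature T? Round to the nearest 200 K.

12200 K

(t − 60)^(-0.1332) = 190/329.7 = 0.57628.
t − 60 = 0.57628^(1/-0.1332) = 0.57628^(-7.508) = 62.667, so t = 122.667.
T = 100·t = 12267 K → 12200 K to the nearest 200 K.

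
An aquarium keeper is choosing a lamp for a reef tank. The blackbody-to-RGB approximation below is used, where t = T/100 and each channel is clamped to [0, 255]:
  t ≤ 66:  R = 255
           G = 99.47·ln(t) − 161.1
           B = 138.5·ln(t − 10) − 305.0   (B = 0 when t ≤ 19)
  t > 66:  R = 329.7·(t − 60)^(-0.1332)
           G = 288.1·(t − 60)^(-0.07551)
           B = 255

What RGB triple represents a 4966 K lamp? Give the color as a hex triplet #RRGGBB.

#FFE3CD

t = 4966/100 = 49.66; the t ≤ 66 branch applies.
R = 255 by definition for t ≤ 66.
G = 99.47·ln 49.66 − 161.1 = 99.47·3.9052 − 161.1 = 227.350.
B = 138.5·ln(49.66 − 10) − 305.0 = 138.5·ln 39.66 − 305.0 = 138.5·3.6803 − 305.0 = 204.728.
Rounded: (255, 227, 205).
In hex: #FFE3CD.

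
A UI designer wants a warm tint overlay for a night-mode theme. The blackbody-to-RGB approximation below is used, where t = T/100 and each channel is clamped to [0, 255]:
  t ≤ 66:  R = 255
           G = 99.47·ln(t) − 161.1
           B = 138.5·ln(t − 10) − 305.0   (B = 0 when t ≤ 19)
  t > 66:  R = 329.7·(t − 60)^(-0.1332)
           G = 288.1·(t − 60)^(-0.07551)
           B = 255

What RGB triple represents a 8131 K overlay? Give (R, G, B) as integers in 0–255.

(219, 229, 255)

t = 8131/100 = 81.31; the t > 66 branch applies.
R = 329.7·(81.31 − 60)^(-0.1332) = 329.7·21.31^(-0.1332) = 329.7·0.66532 = 219.357.
G = 288.1·(81.31 − 60)^(-0.07551) = 288.1·21.31^(-0.07551) = 288.1·0.79374 = 228.677.
B = 255 by definition for t > 66.
Rounded: (219, 229, 255).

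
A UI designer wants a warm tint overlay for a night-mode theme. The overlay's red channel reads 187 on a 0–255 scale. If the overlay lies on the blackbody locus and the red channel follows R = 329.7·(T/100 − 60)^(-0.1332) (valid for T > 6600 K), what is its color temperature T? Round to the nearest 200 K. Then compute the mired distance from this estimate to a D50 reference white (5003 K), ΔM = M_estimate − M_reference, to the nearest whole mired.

-123 mireds

(t − 60)^(-0.1332) = 187/329.7 = 0.56718.
t − 60 = 0.56718^(1/-0.1332) = 0.56718^(-7.508) = 70.620, so t = 130.620.
T = 100·t = 13062 K → 13000 K to the nearest 200 K.
M_estimate = 10⁶/13000 = 76.92; M_reference = 10⁶/5003 = 199.88.
ΔM = 76.92 − 199.88 = -122.96 → -123 mireds.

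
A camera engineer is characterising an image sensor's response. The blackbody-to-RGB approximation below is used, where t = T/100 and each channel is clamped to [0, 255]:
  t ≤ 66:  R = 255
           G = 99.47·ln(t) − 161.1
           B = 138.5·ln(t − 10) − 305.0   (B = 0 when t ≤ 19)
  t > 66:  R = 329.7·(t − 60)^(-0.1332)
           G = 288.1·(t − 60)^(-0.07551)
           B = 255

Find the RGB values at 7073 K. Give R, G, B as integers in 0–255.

t = 7073/100 = 70.73; the t > 66 branch applies.
R = 329.7·(70.73 − 60)^(-0.1332) = 329.7·10.73^(-0.1332) = 329.7·0.72899 = 240.349.
G = 288.1·(70.73 − 60)^(-0.07551) = 288.1·10.73^(-0.07551) = 288.1·0.83595 = 240.837.
B = 255 by definition for t > 66.
Rounded: (240, 241, 255).

R=240, G=241, B=255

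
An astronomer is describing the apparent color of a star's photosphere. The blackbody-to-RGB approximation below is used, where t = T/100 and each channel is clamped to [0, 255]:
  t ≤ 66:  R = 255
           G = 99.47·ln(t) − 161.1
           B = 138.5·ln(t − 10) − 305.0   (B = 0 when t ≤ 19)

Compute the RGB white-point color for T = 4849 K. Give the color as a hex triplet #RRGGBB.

t = 4849/100 = 48.49; the t ≤ 66 branch applies.
R = 255 by definition for t ≤ 66.
G = 99.47·ln 48.49 − 161.1 = 99.47·3.8814 − 161.1 = 224.979.
B = 138.5·ln(48.49 − 10) − 305.0 = 138.5·ln 38.49 − 305.0 = 138.5·3.6504 − 305.0 = 200.580.
Rounded: (255, 225, 201).
In hex: #FFE1C9.

#FFE1C9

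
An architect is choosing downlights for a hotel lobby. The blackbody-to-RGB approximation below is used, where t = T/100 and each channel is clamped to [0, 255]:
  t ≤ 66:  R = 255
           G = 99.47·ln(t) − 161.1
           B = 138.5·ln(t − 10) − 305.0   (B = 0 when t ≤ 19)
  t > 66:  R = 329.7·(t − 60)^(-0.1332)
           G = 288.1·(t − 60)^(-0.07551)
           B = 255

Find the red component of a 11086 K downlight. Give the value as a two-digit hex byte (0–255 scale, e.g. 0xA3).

t = 11086/100 = 110.86; the t > 66 branch applies.
R = 329.7·(110.86 − 60)^(-0.1332) = 329.7·50.86^(-0.1332) = 329.7·0.59253 = 195.357.
Rounded: 195; in hex, 0xC3.

0xC3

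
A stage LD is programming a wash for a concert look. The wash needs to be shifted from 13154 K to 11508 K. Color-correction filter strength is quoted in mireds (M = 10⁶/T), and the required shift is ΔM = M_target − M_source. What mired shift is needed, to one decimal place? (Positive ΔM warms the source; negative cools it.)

M_source = 10⁶/13154 = 76.023; M_target = 10⁶/11508 = 86.896.
ΔM = 86.896 − 76.023 = 10.874 → +10.9 mireds, a warming shift.

+10.9 mireds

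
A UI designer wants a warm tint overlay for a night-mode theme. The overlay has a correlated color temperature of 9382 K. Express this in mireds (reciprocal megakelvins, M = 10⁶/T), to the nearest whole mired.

107 mireds

M = 10⁶ / 9382 = 106.587 → 107 mireds.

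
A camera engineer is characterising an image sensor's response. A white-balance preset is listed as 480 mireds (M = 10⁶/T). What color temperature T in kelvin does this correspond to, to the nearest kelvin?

T = 10⁶ / 480 = 2083.33 K → 2083 K.

2083 K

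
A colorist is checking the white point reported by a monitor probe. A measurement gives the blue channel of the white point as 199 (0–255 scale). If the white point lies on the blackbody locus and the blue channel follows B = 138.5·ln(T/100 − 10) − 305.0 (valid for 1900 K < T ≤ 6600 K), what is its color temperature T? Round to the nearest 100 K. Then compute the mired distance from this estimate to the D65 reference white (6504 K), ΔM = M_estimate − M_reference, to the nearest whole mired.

ln(t − 10) = (199 + 305.0) / 138.5 = 3.6390.
t − 10 = e^3.6390 = 38.053, so t = 48.053.
T = 100·t = 4805 K → 4800 K to the nearest 100 K.
M_estimate = 10⁶/4800 = 208.33; M_reference = 10⁶/6504 = 153.75.
ΔM = 208.33 − 153.75 = 54.58 → +55 mireds.

+55 mireds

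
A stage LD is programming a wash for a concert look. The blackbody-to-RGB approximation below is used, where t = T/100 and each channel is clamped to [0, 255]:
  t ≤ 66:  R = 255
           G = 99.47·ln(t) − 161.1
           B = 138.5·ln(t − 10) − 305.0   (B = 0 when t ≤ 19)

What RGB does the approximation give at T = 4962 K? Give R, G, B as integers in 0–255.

t = 4962/100 = 49.62; the t ≤ 66 branch applies.
R = 255 by definition for t ≤ 66.
G = 99.47·ln 49.62 − 161.1 = 99.47·3.9044 − 161.1 = 227.270.
B = 138.5·ln(49.62 − 10) − 305.0 = 138.5·ln 39.62 − 305.0 = 138.5·3.6793 − 305.0 = 204.588.
Rounded: (255, 227, 205).

R=255, G=227, B=205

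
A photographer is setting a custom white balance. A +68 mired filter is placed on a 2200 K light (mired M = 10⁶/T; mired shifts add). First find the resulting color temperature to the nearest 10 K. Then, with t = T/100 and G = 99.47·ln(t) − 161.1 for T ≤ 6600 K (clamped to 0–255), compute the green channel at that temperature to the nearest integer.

132

M_in = 10⁶/2200 = 454.55; M_out = 454.55 + (+68) = 522.55.
T_out = 10⁶/522.55 = 1913.7 K → 1910 K; t = 19.1.
G = 99.47·ln 19.1 − 161.1 = 99.47·2.9497 − 161.1 = 132.305.
Rounded: 132.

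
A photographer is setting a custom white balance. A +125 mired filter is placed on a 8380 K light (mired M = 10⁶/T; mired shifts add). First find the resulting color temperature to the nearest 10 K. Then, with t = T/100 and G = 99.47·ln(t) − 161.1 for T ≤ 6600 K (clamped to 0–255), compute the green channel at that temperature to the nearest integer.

M_in = 10⁶/8380 = 119.33; M_out = 119.33 + (+125) = 244.33.
T_out = 10⁶/244.33 = 4092.8 K → 4090 K; t = 40.9.
G = 99.47·ln 40.9 − 161.1 = 99.47·3.7111 − 161.1 = 208.046.
Rounded: 208.

208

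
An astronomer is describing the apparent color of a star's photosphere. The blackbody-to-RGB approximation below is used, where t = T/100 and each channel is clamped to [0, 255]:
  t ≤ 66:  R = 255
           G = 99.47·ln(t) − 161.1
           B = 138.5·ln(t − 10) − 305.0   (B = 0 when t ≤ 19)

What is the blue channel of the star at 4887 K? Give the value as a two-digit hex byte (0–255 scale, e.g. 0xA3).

t = 4887/100 = 48.87; the t ≤ 66 branch applies.
B = 138.5·ln(48.87 − 10) − 305.0 = 138.5·ln 38.87 − 305.0 = 138.5·3.6602 − 305.0 = 201.941.
Rounded: 202; in hex, 0xCA.

0xCA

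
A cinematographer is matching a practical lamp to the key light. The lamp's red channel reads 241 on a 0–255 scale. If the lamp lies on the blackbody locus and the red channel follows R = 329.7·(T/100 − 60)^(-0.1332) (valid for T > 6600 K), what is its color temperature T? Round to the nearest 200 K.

7000 K

(t − 60)^(-0.1332) = 241/329.7 = 0.73097.
t − 60 = 0.73097^(1/-0.1332) = 0.73097^(-7.508) = 10.514, so t = 70.514.
T = 100·t = 7051 K → 7000 K to the nearest 200 K.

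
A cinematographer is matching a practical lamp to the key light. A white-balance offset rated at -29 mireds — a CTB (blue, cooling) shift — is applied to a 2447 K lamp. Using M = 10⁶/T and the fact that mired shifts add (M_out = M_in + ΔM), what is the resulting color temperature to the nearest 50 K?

M_in = 10⁶/2447 = 408.66 mireds.
M_out = 408.66 + (-29) = 379.66 mireds.
T_out = 10⁶/379.66 = 2633.9 K → 2650 K.

2650 K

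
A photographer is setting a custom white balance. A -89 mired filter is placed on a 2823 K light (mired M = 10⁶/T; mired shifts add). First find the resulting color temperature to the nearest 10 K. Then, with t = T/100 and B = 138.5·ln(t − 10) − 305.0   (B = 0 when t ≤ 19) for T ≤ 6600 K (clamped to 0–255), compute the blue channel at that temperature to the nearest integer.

M_in = 10⁶/2823 = 354.23; M_out = 354.23 + (-89) = 265.23.
T_out = 10⁶/265.23 = 3770.3 K → 3770 K; t = 37.7.
B = 138.5·ln(37.7 − 10) − 305.0 = 138.5·ln 27.7 − 305.0 = 138.5·3.3214 − 305.0 = 155.018.
Rounded: 155.

155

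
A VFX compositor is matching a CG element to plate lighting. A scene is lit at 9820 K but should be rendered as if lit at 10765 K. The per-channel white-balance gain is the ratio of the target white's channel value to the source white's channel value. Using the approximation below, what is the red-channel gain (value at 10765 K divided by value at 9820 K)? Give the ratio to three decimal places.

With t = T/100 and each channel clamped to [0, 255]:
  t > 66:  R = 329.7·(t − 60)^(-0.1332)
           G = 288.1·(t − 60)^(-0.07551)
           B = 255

At 9820 K (t = 98.2):
  R = 329.7·(98.2 − 60)^(-0.1332) = 329.7·38.2^(-0.1332) = 329.7·0.61556 = 202.950.
At 10765 K (t = 107.65):
  R = 329.7·(107.65 − 60)^(-0.1332) = 329.7·47.65^(-0.1332) = 329.7·0.59770 = 197.061.
Gain = 197.061 / 202.950 = 0.9710 → 0.971.

0.971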